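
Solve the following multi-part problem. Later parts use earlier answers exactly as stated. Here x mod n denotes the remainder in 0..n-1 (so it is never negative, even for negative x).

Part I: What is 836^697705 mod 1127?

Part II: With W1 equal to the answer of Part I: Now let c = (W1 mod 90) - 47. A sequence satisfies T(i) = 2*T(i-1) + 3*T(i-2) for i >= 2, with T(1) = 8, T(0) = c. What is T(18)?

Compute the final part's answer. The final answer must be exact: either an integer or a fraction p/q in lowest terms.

-387420500

Part I: squarings mod 1127: 836^1=836, 836^2=156, 836^4=669, 836^8=142, 836^16=1005, 836^32=233, 836^64=193, 836^128=58, 836^256=1110, 836^512=289, 836^1024=123, 836^2048=478, 836^4096=830, 836^8192=303, 836^16384=522, 836^32768=877, 836^65536=515, 836^131072=380, 836^262144=144, 836^524288=450; 836^697705 = 836^1 * 836^8 * 836^32 * 836^64 * 836^256 * 836^1024 * 836^8192 * 836^32768 * 836^131072 * 836^524288 = 395 (mod 1127); answer 395
Part II: W1 = 395; c = -12; T(2) = 2*(8) + 3*(-12) = -20; iterating: T(2)=-20, T(3)=-16, T(4)=-92, T(5)=-232, T(6)=-740, T(7)=-2176, T(8)=-6572, T(9)=-19672, T(10)=-59060, T(11)=-177136, T(12)=-531452, T(13)=-1594312, T(14)=-4782980, T(15)=-14348896, T(16)=-43046732, T(17)=-129140152, T(18)=-387420500; answer -387420500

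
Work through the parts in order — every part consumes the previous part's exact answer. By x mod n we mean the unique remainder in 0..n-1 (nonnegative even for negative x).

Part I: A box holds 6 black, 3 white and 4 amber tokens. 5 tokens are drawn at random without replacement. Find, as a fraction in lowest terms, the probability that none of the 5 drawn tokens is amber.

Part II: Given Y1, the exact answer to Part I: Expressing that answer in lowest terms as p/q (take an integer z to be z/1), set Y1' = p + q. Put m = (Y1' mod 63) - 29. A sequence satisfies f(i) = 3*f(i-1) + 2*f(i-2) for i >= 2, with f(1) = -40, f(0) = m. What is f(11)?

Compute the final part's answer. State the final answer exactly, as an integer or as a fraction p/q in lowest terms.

Part I: total draws C(13,5) = 1287; favorable C(9,5) = 126; P = 14/143; answer 14/143
Part II: Y1 = 14/143; threaded value p + q = 157; m = 2; f(2) = 3*(-40) + 2*(2) = -116; iterating: f(2)=-116, f(3)=-428, f(4)=-1516, f(5)=-5404, f(6)=-19244, f(7)=-68540, f(8)=-244108, f(9)=-869404, f(10)=-3096428, f(11)=-11028092; answer -11028092

-11028092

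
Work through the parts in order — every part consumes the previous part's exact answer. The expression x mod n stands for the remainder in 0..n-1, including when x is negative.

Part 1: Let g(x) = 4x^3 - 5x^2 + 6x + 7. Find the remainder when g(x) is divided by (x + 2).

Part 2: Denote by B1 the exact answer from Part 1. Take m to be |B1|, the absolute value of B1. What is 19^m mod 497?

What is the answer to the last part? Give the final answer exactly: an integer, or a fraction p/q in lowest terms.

475

Part 1: remainder = value at the root: 4*(-2)^3 - 5*(-2)^2 + 6*(-2)^1 + 7 = (-32) + (-20) + (-12) + (7) = -57; answer -57
Part 2: B1 = -57; m = 57; squarings mod 497: 19^1=19, 19^2=361, 19^4=107, 19^8=18, 19^16=324, 19^32=109; 19^57 = 19^1 * 19^8 * 19^16 * 19^32 = 475 (mod 497); answer 475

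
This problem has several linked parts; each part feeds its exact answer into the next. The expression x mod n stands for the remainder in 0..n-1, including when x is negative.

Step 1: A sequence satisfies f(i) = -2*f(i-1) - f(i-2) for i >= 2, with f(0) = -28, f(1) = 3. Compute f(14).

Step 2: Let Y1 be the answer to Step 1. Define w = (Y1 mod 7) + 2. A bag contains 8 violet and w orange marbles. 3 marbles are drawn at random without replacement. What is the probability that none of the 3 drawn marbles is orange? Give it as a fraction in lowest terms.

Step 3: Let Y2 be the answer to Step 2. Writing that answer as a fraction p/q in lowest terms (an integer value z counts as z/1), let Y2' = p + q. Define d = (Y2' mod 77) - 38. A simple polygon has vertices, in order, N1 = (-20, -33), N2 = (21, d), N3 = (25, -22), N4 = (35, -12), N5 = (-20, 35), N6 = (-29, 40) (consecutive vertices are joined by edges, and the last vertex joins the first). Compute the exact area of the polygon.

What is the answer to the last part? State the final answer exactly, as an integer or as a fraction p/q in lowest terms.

2189

Step 1: f(2) = -2*(3) - 1*(-28) = 22; iterating: f(2)=22, f(3)=-47, f(4)=72, f(5)=-97, f(6)=122, f(7)=-147, f(8)=172, f(9)=-197, f(10)=222, f(11)=-247, f(12)=272, f(13)=-297, f(14)=322; answer 322
Step 2: Y1 = 322; w = 2; total draws C(10,3) = 120; favorable C(8,3) = 56; P = 7/15; answer 7/15
Step 3: Y2 = 7/15; threaded value p + q = 22; d = -16; cross terms: (-20*-16 - 21*-33)=1013, (21*-22 - 25*-16)=-62, (25*-12 - 35*-22)=470, (35*35 - -20*-12)=985, (-20*40 - -29*35)=215, (-29*-33 - -20*40)=1757; twice the area = |4378| = 4378; area = 2189; answer 2189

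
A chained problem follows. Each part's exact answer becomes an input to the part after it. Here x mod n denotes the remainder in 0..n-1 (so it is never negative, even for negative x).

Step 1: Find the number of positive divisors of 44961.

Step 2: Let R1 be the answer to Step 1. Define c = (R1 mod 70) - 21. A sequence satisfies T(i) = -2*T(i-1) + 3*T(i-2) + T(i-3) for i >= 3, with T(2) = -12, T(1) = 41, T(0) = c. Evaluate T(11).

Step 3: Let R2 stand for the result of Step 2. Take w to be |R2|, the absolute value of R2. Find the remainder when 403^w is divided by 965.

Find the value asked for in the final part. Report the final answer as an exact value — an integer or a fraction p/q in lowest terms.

Step 1: 44961 = 3 * 7 * 2141; number of divisors = (1+1) * (1+1) * (1+1) = 8; answer 8
Step 2: R1 = 8; c = -13; T(3) = -2*(-12) + 3*(41) + 1*(-13) = 134; iterating: T(3)=134, T(4)=-263, T(5)=916, T(6)=-2487, T(7)=7459, T(8)=-21463, T(9)=62816, T(10)=-182562, T(11)=532109; answer 532109
Step 3: R2 = 532109; w = 532109; squarings mod 965: 403^1=403, 403^2=289, 403^4=531, 403^8=181, 403^16=916, 403^32=471, 403^64=856, 403^128=301, 403^256=856, 403^512=301, 403^1024=856, 403^2048=301, 403^4096=856, 403^8192=301, 403^16384=856, 403^32768=301, 403^65536=856, 403^131072=301, 403^262144=856, 403^524288=301; 403^532109 = 403^1 * 403^4 * 403^8 * 403^128 * 403^512 * 403^1024 * 403^2048 * 403^4096 * 403^524288 = 348 (mod 965); answer 348

348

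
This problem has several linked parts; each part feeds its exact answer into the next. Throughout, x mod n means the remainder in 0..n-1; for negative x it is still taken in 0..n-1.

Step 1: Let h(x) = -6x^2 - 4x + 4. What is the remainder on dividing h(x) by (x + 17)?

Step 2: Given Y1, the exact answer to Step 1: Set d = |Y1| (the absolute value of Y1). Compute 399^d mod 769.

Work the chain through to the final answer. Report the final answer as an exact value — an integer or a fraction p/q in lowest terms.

Step 1: remainder = value at the root: -6*(-17)^2 - 4*(-17)^1 + 4 = (-1734) + (68) + (4) = -1662; answer -1662
Step 2: Y1 = -1662; d = 1662; squarings mod 769: 399^1=399, 399^2=18, 399^4=324, 399^8=392, 399^16=633, 399^32=40, 399^64=62, 399^128=768, 399^256=1, 399^512=1, 399^1024=1; 399^1662 = 399^2 * 399^4 * 399^8 * 399^16 * 399^32 * 399^64 * 399^512 * 399^1024 = 299 (mod 769); answer 299

299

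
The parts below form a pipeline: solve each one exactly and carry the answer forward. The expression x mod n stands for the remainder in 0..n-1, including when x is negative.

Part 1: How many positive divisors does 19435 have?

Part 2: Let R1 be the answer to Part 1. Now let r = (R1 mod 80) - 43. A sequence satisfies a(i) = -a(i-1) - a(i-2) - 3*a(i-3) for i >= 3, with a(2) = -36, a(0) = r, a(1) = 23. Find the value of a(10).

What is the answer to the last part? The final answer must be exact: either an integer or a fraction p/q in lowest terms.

Part 1: 19435 = 5 * 13^2 * 23; number of divisors = (1+1) * (2+1) * (1+1) = 12; answer 12
Part 2: R1 = 12; r = -31; a(3) = -1*(-36) - 1*(23) - 3*(-31) = 106; iterating: a(3)=106, a(4)=-139, a(5)=141, a(6)=-320, a(7)=596, a(8)=-699, a(9)=1063, a(10)=-2152; answer -2152

-2152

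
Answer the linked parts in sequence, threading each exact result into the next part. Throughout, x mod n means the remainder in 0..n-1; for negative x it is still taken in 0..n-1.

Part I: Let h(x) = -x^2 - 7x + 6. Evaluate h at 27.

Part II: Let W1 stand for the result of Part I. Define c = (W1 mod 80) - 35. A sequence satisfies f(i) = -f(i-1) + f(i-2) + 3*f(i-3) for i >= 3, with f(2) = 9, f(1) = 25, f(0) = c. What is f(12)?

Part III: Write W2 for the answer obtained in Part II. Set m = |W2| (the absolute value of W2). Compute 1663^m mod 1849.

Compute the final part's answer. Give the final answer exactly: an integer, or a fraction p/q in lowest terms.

964

Part I: -1*(27)^2 - 7*(27)^1 + 6 = (-729) + (-189) + (6) = -912; answer -912
Part II: W1 = -912; c = 13; f(3) = -1*(9) + 1*(25) + 3*(13) = 55; iterating: f(3)=55, f(4)=29, f(5)=53, f(6)=141, f(7)=-1, f(8)=301, f(9)=121, f(10)=177, f(11)=847, f(12)=-307; answer -307
Part III: W2 = -307; m = 307; squarings mod 1849: 1663^1=1663, 1663^2=1314, 1663^4=1479, 1663^8=74, 1663^16=1778, 1663^32=1343, 1663^64=874, 1663^128=239, 1663^256=1651; 1663^307 = 1663^1 * 1663^2 * 1663^16 * 1663^32 * 1663^256 = 964 (mod 1849); answer 964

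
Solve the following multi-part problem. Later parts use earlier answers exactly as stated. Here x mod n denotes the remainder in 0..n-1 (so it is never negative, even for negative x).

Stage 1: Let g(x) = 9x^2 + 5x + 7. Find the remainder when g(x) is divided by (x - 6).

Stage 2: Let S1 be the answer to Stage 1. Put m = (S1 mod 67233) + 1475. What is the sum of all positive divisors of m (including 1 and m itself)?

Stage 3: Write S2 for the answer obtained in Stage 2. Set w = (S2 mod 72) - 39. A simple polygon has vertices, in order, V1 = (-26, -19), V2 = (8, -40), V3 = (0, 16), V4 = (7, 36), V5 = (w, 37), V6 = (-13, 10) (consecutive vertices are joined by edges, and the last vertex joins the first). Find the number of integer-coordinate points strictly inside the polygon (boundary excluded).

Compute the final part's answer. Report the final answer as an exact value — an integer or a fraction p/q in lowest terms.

Stage 1: remainder = value at the root: 9*(6)^2 + 5*(6)^1 + 7 = (324) + (30) + (7) = 361; answer 361
Stage 2: S1 = 361; m = 1836; 1836 = 2^2 * 3^3 * 17; sigma = (1 + 2 + 4) * (1 + 3 + 9 + 27) * (1 + 17) = 7 * 40 * 18 = 5040; answer 5040
Stage 3: S2 = 5040; w = -39; cross terms: (-26*-40 - 8*-19)=1192, (8*16 - 0*-40)=128, (0*36 - 7*16)=-112, (7*37 - -39*36)=1663, (-39*10 - -13*37)=91, (-13*-19 - -26*10)=507; twice the area = |3469| = 3469; area = 3469/2; boundary points = 1 + 8 + 1 + 1 + 1 + 1 = 13; strictly interior points = area - boundary/2 + 1 = 1729; answer 1729

1729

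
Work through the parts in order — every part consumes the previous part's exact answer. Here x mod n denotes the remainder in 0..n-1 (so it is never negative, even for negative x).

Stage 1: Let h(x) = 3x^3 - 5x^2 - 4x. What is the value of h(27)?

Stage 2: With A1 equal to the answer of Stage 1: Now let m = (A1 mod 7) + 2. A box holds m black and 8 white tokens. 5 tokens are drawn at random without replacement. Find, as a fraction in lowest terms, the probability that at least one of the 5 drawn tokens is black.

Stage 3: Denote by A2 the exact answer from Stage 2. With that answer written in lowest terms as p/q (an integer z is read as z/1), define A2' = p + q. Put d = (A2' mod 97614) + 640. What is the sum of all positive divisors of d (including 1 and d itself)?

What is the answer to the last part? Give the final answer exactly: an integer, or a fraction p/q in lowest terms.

Stage 1: 3*(27)^3 - 5*(27)^2 - 4*(27)^1 = (59049) + (-3645) + (-108) = 55296; answer 55296
Stage 2: A1 = 55296; m = 5; total draws C(13,5) = 1287; complement C(8,5) = 56; favorable 1287 - 56 = 1231; P = 1231/1287; answer 1231/1287
Stage 3: A2 = 1231/1287; threaded value p + q = 2518; d = 3158; 3158 = 2 * 1579; sigma = (1 + 2) * (1 + 1579) = 3 * 1580 = 4740; answer 4740

4740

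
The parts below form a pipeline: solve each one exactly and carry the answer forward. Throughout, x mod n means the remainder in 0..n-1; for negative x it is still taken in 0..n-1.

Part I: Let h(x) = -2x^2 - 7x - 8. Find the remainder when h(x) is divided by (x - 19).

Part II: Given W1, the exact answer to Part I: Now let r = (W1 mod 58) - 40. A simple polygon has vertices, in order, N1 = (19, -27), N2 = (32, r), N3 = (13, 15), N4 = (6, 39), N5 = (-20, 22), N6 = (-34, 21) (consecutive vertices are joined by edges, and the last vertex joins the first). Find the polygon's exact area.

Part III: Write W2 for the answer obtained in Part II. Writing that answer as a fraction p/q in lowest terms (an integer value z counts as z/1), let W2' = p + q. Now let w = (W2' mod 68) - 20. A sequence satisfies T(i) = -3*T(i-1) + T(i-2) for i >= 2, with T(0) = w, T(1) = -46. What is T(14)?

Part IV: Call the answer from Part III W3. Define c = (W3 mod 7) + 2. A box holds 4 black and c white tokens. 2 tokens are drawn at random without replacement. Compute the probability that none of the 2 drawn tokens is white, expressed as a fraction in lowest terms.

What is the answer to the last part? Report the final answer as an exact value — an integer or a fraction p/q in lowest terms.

2/15

Part I: remainder = value at the root: -2*(19)^2 - 7*(19)^1 - 8 = (-722) + (-133) + (-8) = -863; answer -863
Part II: W1 = -863; r = -33; cross terms: (19*-33 - 32*-27)=237, (32*15 - 13*-33)=909, (13*39 - 6*15)=417, (6*22 - -20*39)=912, (-20*21 - -34*22)=328, (-34*-27 - 19*21)=519; twice the area = |3322| = 3322; area = 1661; answer 1661
Part III: W2 = 1661; threaded value p + q = 1662; w = 10; T(2) = -3*(-46) + 1*(10) = 148; iterating: T(2)=148, T(3)=-490, T(4)=1618, T(5)=-5344, T(6)=17650, T(7)=-58294, T(8)=192532, T(9)=-635890, T(10)=2100202, T(11)=-6936496, T(12)=22909690, T(13)=-75665566, T(14)=249906388; answer 249906388
Part IV: W3 = 249906388; c = 6; total draws C(10,2) = 45; favorable C(4,2) = 6; P = 2/15; answer 2/15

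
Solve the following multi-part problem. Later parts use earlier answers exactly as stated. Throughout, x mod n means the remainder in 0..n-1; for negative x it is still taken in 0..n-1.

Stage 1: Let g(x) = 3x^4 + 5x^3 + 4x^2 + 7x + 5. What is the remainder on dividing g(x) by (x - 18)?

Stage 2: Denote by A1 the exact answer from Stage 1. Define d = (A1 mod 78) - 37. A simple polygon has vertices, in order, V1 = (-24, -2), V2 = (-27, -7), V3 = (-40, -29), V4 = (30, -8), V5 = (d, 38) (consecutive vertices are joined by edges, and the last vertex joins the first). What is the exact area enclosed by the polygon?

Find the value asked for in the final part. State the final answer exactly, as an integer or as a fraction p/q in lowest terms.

Stage 1: remainder = value at the root: 3*(18)^4 + 5*(18)^3 + 4*(18)^2 + 7*(18)^1 + 5 = (314928) + (29160) + (1296) + (126) + (5) = 345515; answer 345515
Stage 2: A1 = 345515; d = 16; cross terms: (-24*-7 - -27*-2)=114, (-27*-29 - -40*-7)=503, (-40*-8 - 30*-29)=1190, (30*38 - 16*-8)=1268, (16*-2 - -24*38)=880; twice the area = |3955| = 3955; area = 3955/2; answer 3955/2

3955/2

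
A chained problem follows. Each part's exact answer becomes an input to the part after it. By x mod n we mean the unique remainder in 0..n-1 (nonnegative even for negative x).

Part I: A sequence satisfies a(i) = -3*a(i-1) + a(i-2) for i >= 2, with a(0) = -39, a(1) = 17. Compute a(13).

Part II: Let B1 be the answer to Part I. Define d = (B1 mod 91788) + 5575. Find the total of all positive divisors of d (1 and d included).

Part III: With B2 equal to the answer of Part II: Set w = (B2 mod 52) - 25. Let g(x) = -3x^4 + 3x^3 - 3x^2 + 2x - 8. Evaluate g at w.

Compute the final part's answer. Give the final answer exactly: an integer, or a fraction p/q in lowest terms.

-22139

Part I: a(2) = -3*(17) + 1*(-39) = -90; iterating: a(2)=-90, a(3)=287, a(4)=-951, a(5)=3140, a(6)=-10371, a(7)=34253, a(8)=-113130, a(9)=373643, a(10)=-1234059, a(11)=4075820, a(12)=-13461519, a(13)=44460377; answer 44460377
Part II: B1 = 44460377; d = 40560; 40560 = 2^4 * 3 * 5 * 13^2; sigma = (1 + 2 + 4 + 8 + 16) * (1 + 3) * (1 + 5) * (1 + 13 + 169) = 31 * 4 * 6 * 183 = 136152; answer 136152
Part III: B2 = 136152; w = -9; -3*(-9)^4 + 3*(-9)^3 - 3*(-9)^2 + 2*(-9)^1 - 8 = (-19683) + (-2187) + (-243) + (-18) + (-8) = -22139; answer -22139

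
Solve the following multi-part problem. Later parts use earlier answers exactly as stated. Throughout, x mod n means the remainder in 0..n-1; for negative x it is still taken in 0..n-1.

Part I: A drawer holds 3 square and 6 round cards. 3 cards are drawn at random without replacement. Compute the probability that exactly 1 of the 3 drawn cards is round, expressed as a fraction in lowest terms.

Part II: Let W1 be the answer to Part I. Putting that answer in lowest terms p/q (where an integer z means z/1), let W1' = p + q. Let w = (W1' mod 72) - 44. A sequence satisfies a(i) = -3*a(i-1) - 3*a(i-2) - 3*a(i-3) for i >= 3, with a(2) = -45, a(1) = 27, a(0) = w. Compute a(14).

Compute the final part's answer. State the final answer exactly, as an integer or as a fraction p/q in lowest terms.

Part I: total draws C(9,3) = 84; favorable C(6,1)*C(3,2) = 18; P = 3/14; answer 3/14
Part II: W1 = 3/14; threaded value p + q = 17; w = -27; a(3) = -3*(-45) - 3*(27) - 3*(-27) = 135; iterating: a(3)=135, a(4)=-351, a(5)=783, a(6)=-1701, a(7)=3807, a(8)=-8667, a(9)=19683, a(10)=-44469, a(11)=100359, a(12)=-226719, a(13)=512487, a(14)=-1158381; answer -1158381

-1158381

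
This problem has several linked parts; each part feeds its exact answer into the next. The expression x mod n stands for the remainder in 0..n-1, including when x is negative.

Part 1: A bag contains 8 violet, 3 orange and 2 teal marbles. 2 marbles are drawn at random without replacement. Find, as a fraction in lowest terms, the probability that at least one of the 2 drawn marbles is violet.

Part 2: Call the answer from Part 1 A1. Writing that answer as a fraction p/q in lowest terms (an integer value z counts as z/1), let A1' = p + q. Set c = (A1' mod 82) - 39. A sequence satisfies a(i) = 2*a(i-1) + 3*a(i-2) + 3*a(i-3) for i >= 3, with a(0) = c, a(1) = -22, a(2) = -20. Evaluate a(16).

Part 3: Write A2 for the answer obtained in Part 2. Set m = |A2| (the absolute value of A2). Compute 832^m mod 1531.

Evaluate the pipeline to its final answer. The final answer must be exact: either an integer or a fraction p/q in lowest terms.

1157

Part 1: total draws C(13,2) = 78; complement C(5,2) = 10; favorable 78 - 10 = 68; P = 34/39; answer 34/39
Part 2: A1 = 34/39; threaded value p + q = 73; c = 34; a(3) = 2*(-20) + 3*(-22) + 3*(34) = -4; iterating: a(3)=-4, a(4)=-134, a(5)=-340, a(6)=-1094, a(7)=-3610, a(8)=-11522, a(9)=-37156, a(10)=-119708, a(11)=-385450, a(12)=-1241492, a(13)=-3998458, a(14)=-12877742, a(15)=-41475334, a(16)=-133579268; answer -133579268
Part 3: A2 = -133579268; m = 133579268; squarings mod 1531: 832^1=832, 832^2=212, 832^4=545, 832^8=11, 832^16=121, 832^32=862, 832^64=509, 832^128=342, 832^256=608, 832^512=693, 832^1024=1046, 832^2048=982, 832^4096=1325, 832^8192=1099, 832^16384=1373, 832^32768=468, 832^65536=91, 832^131072=626, 832^262144=1471, 832^524288=538, 832^1048576=85, 832^2097152=1101, 832^4194304=1180, 832^8388608=721, 832^16777216=832, 832^33554432=212, 832^67108864=545; 832^133579268 = 832^4 * 832^512 * 832^16384 * 832^131072 * 832^262144 * 832^1048576 * 832^2097152 * 832^4194304 * 832^8388608 * 832^16777216 * 832^33554432 * 832^67108864 = 1157 (mod 1531); answer 1157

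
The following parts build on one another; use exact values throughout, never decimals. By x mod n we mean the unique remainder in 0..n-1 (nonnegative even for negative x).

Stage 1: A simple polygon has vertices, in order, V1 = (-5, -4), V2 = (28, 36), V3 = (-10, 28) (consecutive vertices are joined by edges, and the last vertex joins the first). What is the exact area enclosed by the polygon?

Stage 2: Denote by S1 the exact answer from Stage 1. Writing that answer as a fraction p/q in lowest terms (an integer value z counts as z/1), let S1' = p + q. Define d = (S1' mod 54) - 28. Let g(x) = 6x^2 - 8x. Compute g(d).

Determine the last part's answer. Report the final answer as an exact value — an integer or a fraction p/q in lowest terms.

238

Stage 1: cross terms: (-5*36 - 28*-4)=-68, (28*28 - -10*36)=1144, (-10*-4 - -5*28)=180; twice the area = |1256| = 1256; area = 628; answer 628
Stage 2: S1 = 628; threaded value p + q = 629; d = 7; 6*(7)^2 - 8*(7)^1 = (294) + (-56) = 238; answer 238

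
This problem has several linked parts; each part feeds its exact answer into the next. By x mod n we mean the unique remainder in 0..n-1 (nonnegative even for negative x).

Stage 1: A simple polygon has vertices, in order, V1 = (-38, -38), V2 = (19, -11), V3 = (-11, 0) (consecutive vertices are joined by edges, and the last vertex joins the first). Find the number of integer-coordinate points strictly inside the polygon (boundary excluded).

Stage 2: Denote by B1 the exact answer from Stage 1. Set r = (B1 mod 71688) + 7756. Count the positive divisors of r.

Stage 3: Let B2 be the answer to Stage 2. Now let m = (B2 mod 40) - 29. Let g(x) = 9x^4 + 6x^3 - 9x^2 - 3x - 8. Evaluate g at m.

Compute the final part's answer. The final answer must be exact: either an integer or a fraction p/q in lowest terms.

3416317

Stage 1: cross terms: (-38*-11 - 19*-38)=1140, (19*0 - -11*-11)=-121, (-11*-38 - -38*0)=418; twice the area = |1437| = 1437; area = 1437/2; boundary points = 3 + 1 + 1 = 5; strictly interior points = area - boundary/2 + 1 = 717; answer 717
Stage 2: B1 = 717; r = 8473; 8473 = 37 * 229; number of divisors = (1+1) * (1+1) = 4; answer 4
Stage 3: B2 = 4; m = -25; 9*(-25)^4 + 6*(-25)^3 - 9*(-25)^2 - 3*(-25)^1 - 8 = (3515625) + (-93750) + (-5625) + (75) + (-8) = 3416317; answer 3416317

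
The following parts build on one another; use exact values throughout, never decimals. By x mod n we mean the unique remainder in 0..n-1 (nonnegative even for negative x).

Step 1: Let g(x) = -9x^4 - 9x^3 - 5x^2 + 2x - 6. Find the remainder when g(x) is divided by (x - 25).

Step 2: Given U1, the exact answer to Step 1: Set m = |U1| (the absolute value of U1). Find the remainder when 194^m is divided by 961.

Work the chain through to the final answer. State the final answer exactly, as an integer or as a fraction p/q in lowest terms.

535

Step 1: remainder = value at the root: -9*(25)^4 - 9*(25)^3 - 5*(25)^2 + 2*(25)^1 - 6 = (-3515625) + (-140625) + (-3125) + (50) + (-6) = -3659331; answer -3659331
Step 2: U1 = -3659331; m = 3659331; squarings mod 961: 194^1=194, 194^2=157, 194^4=624, 194^8=171, 194^16=411, 194^32=746, 194^64=97, 194^128=760, 194^256=39, 194^512=560, 194^1024=314, 194^2048=574, 194^4096=814, 194^8192=467, 194^16384=903, 194^32768=481, 194^65536=721, 194^131072=901, 194^262144=717, 194^524288=915, 194^1048576=194, 194^2097152=157; 194^3659331 = 194^1 * 194^2 * 194^64 * 194^512 * 194^1024 * 194^4096 * 194^16384 * 194^32768 * 194^65536 * 194^131072 * 194^262144 * 194^1048576 * 194^2097152 = 535 (mod 961); answer 535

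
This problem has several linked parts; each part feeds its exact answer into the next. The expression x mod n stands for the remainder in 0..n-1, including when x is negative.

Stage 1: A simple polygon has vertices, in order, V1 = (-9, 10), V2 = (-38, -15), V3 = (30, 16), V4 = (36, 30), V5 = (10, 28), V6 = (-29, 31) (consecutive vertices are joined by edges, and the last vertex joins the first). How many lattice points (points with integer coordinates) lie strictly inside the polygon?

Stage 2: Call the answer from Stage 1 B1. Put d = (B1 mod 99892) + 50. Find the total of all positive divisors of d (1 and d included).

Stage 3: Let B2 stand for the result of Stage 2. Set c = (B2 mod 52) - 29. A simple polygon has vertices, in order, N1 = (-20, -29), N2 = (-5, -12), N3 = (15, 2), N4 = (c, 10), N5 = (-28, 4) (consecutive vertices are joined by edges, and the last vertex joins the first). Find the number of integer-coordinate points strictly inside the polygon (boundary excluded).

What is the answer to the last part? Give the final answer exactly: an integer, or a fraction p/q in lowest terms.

767

Stage 1: cross terms: (-9*-15 - -38*10)=515, (-38*16 - 30*-15)=-158, (30*30 - 36*16)=324, (36*28 - 10*30)=708, (10*31 - -29*28)=1122, (-29*10 - -9*31)=-11; twice the area = |2500| = 2500; area = 1250; boundary points = 1 + 1 + 2 + 2 + 3 + 1 = 10; strictly interior points = area - boundary/2 + 1 = 1246; answer 1246
Stage 2: B1 = 1246; d = 1296; 1296 = 2^4 * 3^4; sigma = (1 + 2 + 4 + 8 + 16) * (1 + 3 + 9 + 27 + 81) = 31 * 121 = 3751; answer 3751
Stage 3: B2 = 3751; c = -22; cross terms: (-20*-12 - -5*-29)=95, (-5*2 - 15*-12)=170, (15*10 - -22*2)=194, (-22*4 - -28*10)=192, (-28*-29 - -20*4)=892; twice the area = |1543| = 1543; area = 1543/2; boundary points = 1 + 2 + 1 + 6 + 1 = 11; strictly interior points = area - boundary/2 + 1 = 767; answer 767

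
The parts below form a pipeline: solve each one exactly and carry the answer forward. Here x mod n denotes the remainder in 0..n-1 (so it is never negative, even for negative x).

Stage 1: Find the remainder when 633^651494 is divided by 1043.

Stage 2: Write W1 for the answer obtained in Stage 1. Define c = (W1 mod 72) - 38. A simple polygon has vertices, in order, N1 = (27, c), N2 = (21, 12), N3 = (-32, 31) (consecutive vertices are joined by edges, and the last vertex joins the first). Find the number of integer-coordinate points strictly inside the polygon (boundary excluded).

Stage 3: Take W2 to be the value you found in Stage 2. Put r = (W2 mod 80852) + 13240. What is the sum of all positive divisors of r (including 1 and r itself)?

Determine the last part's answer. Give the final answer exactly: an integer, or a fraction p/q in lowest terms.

Stage 1: squarings mod 1043: 633^1=633, 633^2=177, 633^4=39, 633^8=478, 633^16=67, 633^32=317, 633^64=361, 633^128=989, 633^256=830, 633^512=520, 633^1024=263, 633^2048=331, 633^4096=46, 633^8192=30, 633^16384=900, 633^32768=632, 633^65536=998, 633^131072=982, 633^262144=592, 633^524288=16; 633^651494 = 633^2 * 633^4 * 633^32 * 633^64 * 633^128 * 633^4096 * 633^8192 * 633^16384 * 633^32768 * 633^65536 * 633^524288 = 16 (mod 1043); answer 16
Stage 2: W1 = 16; c = -22; cross terms: (27*12 - 21*-22)=786, (21*31 - -32*12)=1035, (-32*-22 - 27*31)=-133; twice the area = |1688| = 1688; area = 844; boundary points = 2 + 1 + 1 = 4; strictly interior points = area - boundary/2 + 1 = 843; answer 843
Stage 3: W2 = 843; r = 14083; 14083 is prime, so its only divisors are 1 and 14083; sigma = 1 + 14083 = 14084; answer 14084

14084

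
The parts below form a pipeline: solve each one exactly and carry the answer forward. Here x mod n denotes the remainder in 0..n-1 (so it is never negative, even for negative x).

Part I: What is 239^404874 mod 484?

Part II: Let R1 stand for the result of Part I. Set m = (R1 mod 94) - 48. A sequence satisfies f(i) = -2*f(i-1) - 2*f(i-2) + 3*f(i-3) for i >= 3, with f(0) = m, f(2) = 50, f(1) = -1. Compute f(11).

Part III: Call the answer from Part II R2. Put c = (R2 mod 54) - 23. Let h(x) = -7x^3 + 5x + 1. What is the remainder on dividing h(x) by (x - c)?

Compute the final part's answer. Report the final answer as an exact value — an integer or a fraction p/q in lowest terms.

Part I: squarings mod 484: 239^1=239, 239^2=9, 239^4=81, 239^8=269, 239^16=245, 239^32=9, 239^64=81, 239^128=269, 239^256=245, 239^512=9, 239^1024=81, 239^2048=269, 239^4096=245, 239^8192=9, 239^16384=81, 239^32768=269, 239^65536=245, 239^131072=9, 239^262144=81; 239^404874 = 239^2 * 239^8 * 239^128 * 239^256 * 239^1024 * 239^2048 * 239^8192 * 239^131072 * 239^262144 = 81 (mod 484); answer 81
Part II: R1 = 81; m = 33; f(3) = -2*(50) - 2*(-1) + 3*(33) = 1; iterating: f(3)=1, f(4)=-105, f(5)=358, f(6)=-503, f(7)=-25, f(8)=2130, f(9)=-5719, f(10)=7103, f(11)=3622; answer 3622
Part III: R2 = 3622; c = -19; remainder = value at the root: -7*(-19)^3 + 5*(-19)^1 + 1 = (48013) + (-95) + (1) = 47919; answer 47919

47919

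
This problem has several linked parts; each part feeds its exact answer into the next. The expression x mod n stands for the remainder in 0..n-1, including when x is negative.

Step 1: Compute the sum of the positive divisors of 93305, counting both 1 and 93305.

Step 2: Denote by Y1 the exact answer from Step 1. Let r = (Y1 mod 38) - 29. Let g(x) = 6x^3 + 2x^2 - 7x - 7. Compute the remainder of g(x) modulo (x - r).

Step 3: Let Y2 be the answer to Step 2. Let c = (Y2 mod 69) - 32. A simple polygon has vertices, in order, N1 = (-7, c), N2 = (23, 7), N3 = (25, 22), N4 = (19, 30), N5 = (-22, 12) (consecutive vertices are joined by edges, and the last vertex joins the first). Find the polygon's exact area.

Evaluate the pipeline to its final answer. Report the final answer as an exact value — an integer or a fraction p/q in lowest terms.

1108

Step 1: 93305 = 5 * 18661; sigma = (1 + 5) * (1 + 18661) = 6 * 18662 = 111972; answer 111972
Step 2: Y1 = 111972; r = -5; remainder = value at the root: 6*(-5)^3 + 2*(-5)^2 - 7*(-5)^1 - 7 = (-750) + (50) + (35) + (-7) = -672; answer -672
Step 3: Y2 = -672; c = -14; cross terms: (-7*7 - 23*-14)=273, (23*22 - 25*7)=331, (25*30 - 19*22)=332, (19*12 - -22*30)=888, (-22*-14 - -7*12)=392; twice the area = |2216| = 2216; area = 1108; answer 1108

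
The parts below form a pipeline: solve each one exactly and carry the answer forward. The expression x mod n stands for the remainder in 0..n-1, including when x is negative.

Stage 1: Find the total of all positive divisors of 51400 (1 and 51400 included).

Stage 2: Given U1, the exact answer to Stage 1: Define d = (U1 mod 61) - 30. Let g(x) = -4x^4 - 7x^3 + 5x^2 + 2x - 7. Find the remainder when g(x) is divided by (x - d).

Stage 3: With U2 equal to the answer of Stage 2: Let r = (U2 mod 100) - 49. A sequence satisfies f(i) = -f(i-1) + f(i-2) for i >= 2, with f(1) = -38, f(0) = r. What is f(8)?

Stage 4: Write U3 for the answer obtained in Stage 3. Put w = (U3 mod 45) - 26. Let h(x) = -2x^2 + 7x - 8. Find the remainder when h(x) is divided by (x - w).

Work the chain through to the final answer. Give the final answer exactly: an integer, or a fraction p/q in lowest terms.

Stage 1: 51400 = 2^3 * 5^2 * 257; sigma = (1 + 2 + 4 + 8) * (1 + 5 + 25) * (1 + 257) = 15 * 31 * 258 = 119970; answer 119970
Stage 2: U1 = 119970; d = 14; remainder = value at the root: -4*(14)^4 - 7*(14)^3 + 5*(14)^2 + 2*(14)^1 - 7 = (-153664) + (-19208) + (980) + (28) + (-7) = -171871; answer -171871
Stage 3: U2 = -171871; r = -20; f(2) = -1*(-38) + 1*(-20) = 18; iterating: f(2)=18, f(3)=-56, f(4)=74, f(5)=-130, f(6)=204, f(7)=-334, f(8)=538; answer 538
Stage 4: U3 = 538; w = 17; remainder = value at the root: -2*(17)^2 + 7*(17)^1 - 8 = (-578) + (119) + (-8) = -467; answer -467

-467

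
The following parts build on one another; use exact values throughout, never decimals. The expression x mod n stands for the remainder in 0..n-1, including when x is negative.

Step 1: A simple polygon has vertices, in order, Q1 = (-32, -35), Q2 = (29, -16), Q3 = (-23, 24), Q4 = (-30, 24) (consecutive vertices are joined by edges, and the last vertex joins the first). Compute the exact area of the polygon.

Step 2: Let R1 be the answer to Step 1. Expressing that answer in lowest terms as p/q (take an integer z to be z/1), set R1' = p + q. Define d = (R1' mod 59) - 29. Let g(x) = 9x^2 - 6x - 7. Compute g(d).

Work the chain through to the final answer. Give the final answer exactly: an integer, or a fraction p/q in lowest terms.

Step 1: cross terms: (-32*-16 - 29*-35)=1527, (29*24 - -23*-16)=328, (-23*24 - -30*24)=168, (-30*-35 - -32*24)=1818; twice the area = |3841| = 3841; area = 3841/2; answer 3841/2
Step 2: R1 = 3841/2; threaded value p + q = 3843; d = -21; 9*(-21)^2 - 6*(-21)^1 - 7 = (3969) + (126) + (-7) = 4088; answer 4088

4088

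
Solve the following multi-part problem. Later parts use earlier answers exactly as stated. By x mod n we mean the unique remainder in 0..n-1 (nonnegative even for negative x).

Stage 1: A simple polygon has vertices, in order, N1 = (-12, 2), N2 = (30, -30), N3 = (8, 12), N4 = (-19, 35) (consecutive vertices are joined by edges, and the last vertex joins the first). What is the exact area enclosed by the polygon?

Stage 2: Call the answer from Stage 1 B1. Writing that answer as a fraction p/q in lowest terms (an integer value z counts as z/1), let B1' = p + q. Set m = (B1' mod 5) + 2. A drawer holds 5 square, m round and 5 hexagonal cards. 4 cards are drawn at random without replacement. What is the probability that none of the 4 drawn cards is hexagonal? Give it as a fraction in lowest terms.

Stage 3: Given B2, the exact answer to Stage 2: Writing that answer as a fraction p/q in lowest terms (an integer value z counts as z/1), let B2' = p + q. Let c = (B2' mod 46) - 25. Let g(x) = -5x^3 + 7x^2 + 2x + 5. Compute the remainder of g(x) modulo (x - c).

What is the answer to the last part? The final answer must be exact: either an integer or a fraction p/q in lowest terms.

Stage 1: cross terms: (-12*-30 - 30*2)=300, (30*12 - 8*-30)=600, (8*35 - -19*12)=508, (-19*2 - -12*35)=382; twice the area = |1790| = 1790; area = 895; answer 895
Stage 2: B1 = 895; threaded value p + q = 896; m = 3; total draws C(13,4) = 715; favorable C(8,4) = 70; P = 14/143; answer 14/143
Stage 3: B2 = 14/143; threaded value p + q = 157; c = -6; remainder = value at the root: -5*(-6)^3 + 7*(-6)^2 + 2*(-6)^1 + 5 = (1080) + (252) + (-12) + (5) = 1325; answer 1325

1325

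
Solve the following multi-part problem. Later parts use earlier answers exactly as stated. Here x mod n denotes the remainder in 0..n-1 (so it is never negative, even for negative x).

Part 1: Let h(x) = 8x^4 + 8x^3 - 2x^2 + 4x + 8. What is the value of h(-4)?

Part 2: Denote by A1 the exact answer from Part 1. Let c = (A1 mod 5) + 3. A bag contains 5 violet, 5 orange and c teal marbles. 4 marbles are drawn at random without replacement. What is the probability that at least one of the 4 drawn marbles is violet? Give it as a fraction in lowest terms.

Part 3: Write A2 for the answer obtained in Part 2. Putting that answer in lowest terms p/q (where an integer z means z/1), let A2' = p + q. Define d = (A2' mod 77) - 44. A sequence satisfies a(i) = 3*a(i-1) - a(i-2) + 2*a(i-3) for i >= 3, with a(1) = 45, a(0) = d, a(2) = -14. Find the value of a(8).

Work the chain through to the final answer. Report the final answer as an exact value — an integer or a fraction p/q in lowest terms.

-13270

Part 1: 8*(-4)^4 + 8*(-4)^3 - 2*(-4)^2 + 4*(-4)^1 + 8 = (2048) + (-512) + (-32) + (-16) + (8) = 1496; answer 1496
Part 2: A1 = 1496; c = 4; total draws C(14,4) = 1001; complement C(9,4) = 126; favorable 1001 - 126 = 875; P = 125/143; answer 125/143
Part 3: A2 = 125/143; threaded value p + q = 268; d = -7; a(3) = 3*(-14) - 1*(45) + 2*(-7) = -101; iterating: a(3)=-101, a(4)=-199, a(5)=-524, a(6)=-1575, a(7)=-4599, a(8)=-13270; answer -13270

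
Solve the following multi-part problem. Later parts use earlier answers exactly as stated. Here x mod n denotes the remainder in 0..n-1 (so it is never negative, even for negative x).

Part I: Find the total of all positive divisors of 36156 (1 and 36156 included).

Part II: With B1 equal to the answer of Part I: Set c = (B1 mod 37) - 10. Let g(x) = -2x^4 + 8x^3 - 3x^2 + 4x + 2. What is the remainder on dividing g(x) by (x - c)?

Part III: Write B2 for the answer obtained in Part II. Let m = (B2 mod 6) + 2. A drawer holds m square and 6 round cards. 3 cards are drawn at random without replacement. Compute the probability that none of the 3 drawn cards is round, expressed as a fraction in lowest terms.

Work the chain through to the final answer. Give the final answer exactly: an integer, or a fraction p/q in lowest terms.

Part I: 36156 = 2^2 * 3 * 23 * 131; sigma = (1 + 2 + 4) * (1 + 3) * (1 + 23) * (1 + 131) = 7 * 4 * 24 * 132 = 88704; answer 88704
Part II: B1 = 88704; c = 5; remainder = value at the root: -2*(5)^4 + 8*(5)^3 - 3*(5)^2 + 4*(5)^1 + 2 = (-1250) + (1000) + (-75) + (20) + (2) = -303; answer -303
Part III: B2 = -303; m = 5; total draws C(11,3) = 165; favorable C(5,3) = 10; P = 2/33; answer 2/33

2/33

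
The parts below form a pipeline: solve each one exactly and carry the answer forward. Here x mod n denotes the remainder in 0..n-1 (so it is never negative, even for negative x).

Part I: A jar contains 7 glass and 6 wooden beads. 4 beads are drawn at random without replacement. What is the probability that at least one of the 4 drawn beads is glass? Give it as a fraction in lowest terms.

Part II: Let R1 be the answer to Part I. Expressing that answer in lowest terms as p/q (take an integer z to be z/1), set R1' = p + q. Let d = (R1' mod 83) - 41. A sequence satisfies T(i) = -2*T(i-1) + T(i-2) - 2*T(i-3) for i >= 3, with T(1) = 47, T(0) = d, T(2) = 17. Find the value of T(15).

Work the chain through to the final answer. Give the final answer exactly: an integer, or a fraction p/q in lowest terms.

Part I: total draws C(13,4) = 715; complement C(6,4) = 15; favorable 715 - 15 = 700; P = 140/143; answer 140/143
Part II: R1 = 140/143; threaded value p + q = 283; d = -7; T(3) = -2*(17) + 1*(47) - 2*(-7) = 27; iterating: T(3)=27, T(4)=-131, T(5)=255, T(6)=-695, T(7)=1907, T(8)=-5019, T(9)=13335, T(10)=-35503, T(11)=94379, T(12)=-250931, T(13)=667247, T(14)=-1774183, T(15)=4717475; answer 4717475

4717475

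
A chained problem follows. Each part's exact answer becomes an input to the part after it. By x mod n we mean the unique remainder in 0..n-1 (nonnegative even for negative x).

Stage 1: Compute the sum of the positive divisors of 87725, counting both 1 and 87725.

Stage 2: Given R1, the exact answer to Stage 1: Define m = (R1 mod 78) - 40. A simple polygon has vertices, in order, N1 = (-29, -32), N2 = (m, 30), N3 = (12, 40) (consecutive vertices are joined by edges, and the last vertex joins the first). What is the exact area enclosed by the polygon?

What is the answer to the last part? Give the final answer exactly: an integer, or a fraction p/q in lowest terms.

Stage 1: 87725 = 5^2 * 11^2 * 29; sigma = (1 + 5 + 25) * (1 + 11 + 121) * (1 + 29) = 31 * 133 * 30 = 123690; answer 123690
Stage 2: R1 = 123690; m = 20; cross terms: (-29*30 - 20*-32)=-230, (20*40 - 12*30)=440, (12*-32 - -29*40)=776; twice the area = |986| = 986; area = 493; answer 493

493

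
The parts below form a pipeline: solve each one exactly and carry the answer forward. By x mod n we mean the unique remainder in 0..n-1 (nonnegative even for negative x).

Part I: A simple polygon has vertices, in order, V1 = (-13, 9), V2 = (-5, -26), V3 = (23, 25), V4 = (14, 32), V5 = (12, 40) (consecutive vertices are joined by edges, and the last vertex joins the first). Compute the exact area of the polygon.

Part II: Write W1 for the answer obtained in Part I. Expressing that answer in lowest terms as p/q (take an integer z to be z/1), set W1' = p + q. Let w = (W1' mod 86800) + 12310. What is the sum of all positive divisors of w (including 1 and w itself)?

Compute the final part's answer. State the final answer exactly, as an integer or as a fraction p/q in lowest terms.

Part I: cross terms: (-13*-26 - -5*9)=383, (-5*25 - 23*-26)=473, (23*32 - 14*25)=386, (14*40 - 12*32)=176, (12*9 - -13*40)=628; twice the area = |2046| = 2046; area = 1023; answer 1023
Part II: W1 = 1023; threaded value p + q = 1024; w = 13334; 13334 = 2 * 59 * 113; sigma = (1 + 2) * (1 + 59) * (1 + 113) = 3 * 60 * 114 = 20520; answer 20520

20520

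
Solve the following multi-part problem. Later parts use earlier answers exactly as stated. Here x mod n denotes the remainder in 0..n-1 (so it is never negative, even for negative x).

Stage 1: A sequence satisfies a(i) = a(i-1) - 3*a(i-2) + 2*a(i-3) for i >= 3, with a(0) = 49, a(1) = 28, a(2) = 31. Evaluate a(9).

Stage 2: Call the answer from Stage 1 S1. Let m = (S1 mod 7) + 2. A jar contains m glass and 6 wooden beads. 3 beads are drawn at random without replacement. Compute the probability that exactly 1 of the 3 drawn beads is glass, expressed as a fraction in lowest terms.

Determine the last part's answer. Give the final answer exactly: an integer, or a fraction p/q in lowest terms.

105/286

Stage 1: a(3) = 1*(31) - 3*(28) + 2*(49) = 45; iterating: a(3)=45, a(4)=8, a(5)=-65, a(6)=1, a(7)=212, a(8)=79, a(9)=-555; answer -555
Stage 2: S1 = -555; m = 7; total draws C(13,3) = 286; favorable C(7,1)*C(6,2) = 105; P = 105/286; answer 105/286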